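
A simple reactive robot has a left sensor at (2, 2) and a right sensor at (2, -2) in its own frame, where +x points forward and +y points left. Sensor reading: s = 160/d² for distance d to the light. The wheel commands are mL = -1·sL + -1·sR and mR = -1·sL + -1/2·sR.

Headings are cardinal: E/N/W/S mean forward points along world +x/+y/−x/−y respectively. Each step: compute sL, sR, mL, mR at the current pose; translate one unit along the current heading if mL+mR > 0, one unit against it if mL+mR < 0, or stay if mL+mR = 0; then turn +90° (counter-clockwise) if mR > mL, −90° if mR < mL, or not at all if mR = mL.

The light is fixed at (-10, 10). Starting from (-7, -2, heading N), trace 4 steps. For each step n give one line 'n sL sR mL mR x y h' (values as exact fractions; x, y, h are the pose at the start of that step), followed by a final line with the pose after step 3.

0 160/101 32/25 -7232/2525 -5616/2525 -7 -2 N
1 80/113 80/61 -13920/6893 -9400/6893 -7 -3 W
2 160/261 160/229 -78400/59769 -57520/59769 -6 -3 S
3 20/17 20/29 -920/493 -750/493 -6 -2 E
final -7 -2 N

n=0: pose=(-7,-2,N); sL=160/101, sR=32/25; mL=-7232/2525, mR=-5616/2525; mL+mR=-12848/2525 → advance -1; mR−mL=16/25 → turn +1·90°
n=1: pose=(-7,-3,W); sL=80/113, sR=80/61; mL=-13920/6893, mR=-9400/6893; mL+mR=-23320/6893 → advance -1; mR−mL=40/61 → turn +1·90°
n=2: pose=(-6,-3,S); sL=160/261, sR=160/229; mL=-78400/59769, mR=-57520/59769; mL+mR=-135920/59769 → advance -1; mR−mL=80/229 → turn +1·90°
n=3: pose=(-6,-2,E); sL=20/17, sR=20/29; mL=-920/493, mR=-750/493; mL+mR=-1670/493 → advance -1; mR−mL=10/29 → turn +1·90°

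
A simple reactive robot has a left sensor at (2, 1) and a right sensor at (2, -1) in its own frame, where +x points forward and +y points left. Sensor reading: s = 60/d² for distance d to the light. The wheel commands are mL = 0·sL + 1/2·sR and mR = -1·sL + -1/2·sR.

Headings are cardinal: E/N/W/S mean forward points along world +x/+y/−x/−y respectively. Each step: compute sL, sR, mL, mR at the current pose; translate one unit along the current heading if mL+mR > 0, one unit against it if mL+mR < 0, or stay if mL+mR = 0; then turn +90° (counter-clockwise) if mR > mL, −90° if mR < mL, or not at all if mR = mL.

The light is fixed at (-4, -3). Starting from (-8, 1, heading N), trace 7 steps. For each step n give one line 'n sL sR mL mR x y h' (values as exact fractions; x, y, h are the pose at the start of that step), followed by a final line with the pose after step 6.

n=0: pose=(-8,1,N); sL=60/61, sR=4/3; mL=2/3, mR=-302/183; mL+mR=-60/61 → advance -1; mR−mL=-424/183 → turn -1·90°
n=1: pose=(-8,0,E); sL=3, sR=15/2; mL=15/4, mR=-27/4; mL+mR=-3 → advance -1; mR−mL=-21/2 → turn -1·90°
n=2: pose=(-9,0,S); sL=60/17, sR=60/37; mL=30/37, mR=-2730/629; mL+mR=-60/17 → advance -1; mR−mL=-3240/629 → turn -1·90°
n=3: pose=(-9,1,W); sL=30/29, sR=30/37; mL=15/37, mR=-1545/1073; mL+mR=-30/29 → advance -1; mR−mL=-1980/1073 → turn -1·90°
n=4: pose=(-8,1,N); sL=60/61, sR=4/3; mL=2/3, mR=-302/183; mL+mR=-60/61 → advance -1; mR−mL=-424/183 → turn -1·90°
n=5: pose=(-8,0,E); sL=3, sR=15/2; mL=15/4, mR=-27/4; mL+mR=-3 → advance -1; mR−mL=-21/2 → turn -1·90°
n=6: pose=(-9,0,S); sL=60/17, sR=60/37; mL=30/37, mR=-2730/629; mL+mR=-60/17 → advance -1; mR−mL=-3240/629 → turn -1·90°

0 60/61 4/3 2/3 -302/183 -8 1 N
1 3 15/2 15/4 -27/4 -8 0 E
2 60/17 60/37 30/37 -2730/629 -9 0 S
3 30/29 30/37 15/37 -1545/1073 -9 1 W
4 60/61 4/3 2/3 -302/183 -8 1 N
5 3 15/2 15/4 -27/4 -8 0 E
6 60/17 60/37 30/37 -2730/629 -9 0 S
final -9 1 W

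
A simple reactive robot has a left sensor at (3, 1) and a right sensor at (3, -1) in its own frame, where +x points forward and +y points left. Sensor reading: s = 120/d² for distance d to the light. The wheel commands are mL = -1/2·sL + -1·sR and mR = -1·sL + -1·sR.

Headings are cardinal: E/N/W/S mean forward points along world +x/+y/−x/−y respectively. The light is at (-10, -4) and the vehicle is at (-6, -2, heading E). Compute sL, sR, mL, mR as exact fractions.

60/29 12/5 -498/145 -648/145

left sensor world pos  = (-3, -1); dL² = 58
right sensor world pos = (-3, -3); dR² = 50
sL = 120/58 = 60/29
sR = 120/50 = 12/5
mL = -1/2·sL + -1·sR = -498/145
mR = -1·sL + -1·sR = -648/145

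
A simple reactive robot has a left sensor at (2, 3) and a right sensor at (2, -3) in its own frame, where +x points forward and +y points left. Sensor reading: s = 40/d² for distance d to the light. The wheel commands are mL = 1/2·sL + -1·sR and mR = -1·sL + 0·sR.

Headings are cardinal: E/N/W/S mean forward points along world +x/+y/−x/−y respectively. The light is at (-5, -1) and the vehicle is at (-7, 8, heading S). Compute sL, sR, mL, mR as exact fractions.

left sensor world pos  = (-4, 6); dL² = 50
right sensor world pos = (-10, 6); dR² = 74
sL = 40/50 = 4/5
sR = 40/74 = 20/37
mL = 1/2·sL + -1·sR = -26/185
mR = -1·sL + 0·sR = -4/5

4/5 20/37 -26/185 -4/5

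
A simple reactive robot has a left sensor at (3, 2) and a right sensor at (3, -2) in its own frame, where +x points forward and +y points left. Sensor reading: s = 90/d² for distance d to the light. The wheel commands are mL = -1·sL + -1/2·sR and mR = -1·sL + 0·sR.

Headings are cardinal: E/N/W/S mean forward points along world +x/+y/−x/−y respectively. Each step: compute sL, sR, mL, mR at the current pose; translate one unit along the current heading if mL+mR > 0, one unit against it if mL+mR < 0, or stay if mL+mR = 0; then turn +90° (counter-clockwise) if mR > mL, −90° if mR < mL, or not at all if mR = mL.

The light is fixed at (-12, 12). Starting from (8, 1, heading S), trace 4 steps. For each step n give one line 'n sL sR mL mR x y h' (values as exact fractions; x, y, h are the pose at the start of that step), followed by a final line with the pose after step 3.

n=0: pose=(8,1,S); sL=9/68, sR=9/52; mL=-387/1768, mR=-9/68; mL+mR=-621/1768 → advance -1; mR−mL=9/104 → turn +1·90°
n=1: pose=(8,2,E); sL=90/593, sR=90/673; mL=-87255/399089, mR=-90/593; mL+mR=-147825/399089 → advance -1; mR−mL=45/673 → turn +1·90°
n=2: pose=(7,2,N); sL=45/169, sR=9/49; mL=-5931/16562, mR=-45/169; mL+mR=-10341/16562 → advance -1; mR−mL=9/98 → turn +1·90°
n=3: pose=(7,1,W); sL=18/85, sR=90/337; mL=-9891/28645, mR=-18/85; mL+mR=-15957/28645 → advance -1; mR−mL=45/337 → turn +1·90°

0 9/68 9/52 -387/1768 -9/68 8 1 S
1 90/593 90/673 -87255/399089 -90/593 8 2 E
2 45/169 9/49 -5931/16562 -45/169 7 2 N
3 18/85 90/337 -9891/28645 -18/85 7 1 W
final 8 1 S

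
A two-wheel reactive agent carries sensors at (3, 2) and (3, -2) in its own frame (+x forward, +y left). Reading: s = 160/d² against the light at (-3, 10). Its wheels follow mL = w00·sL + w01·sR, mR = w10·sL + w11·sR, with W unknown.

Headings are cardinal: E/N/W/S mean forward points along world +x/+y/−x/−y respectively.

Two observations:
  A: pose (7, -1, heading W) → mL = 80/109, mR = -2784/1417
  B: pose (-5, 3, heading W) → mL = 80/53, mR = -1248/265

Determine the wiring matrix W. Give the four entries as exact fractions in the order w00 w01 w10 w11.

1 0 -1 -1

obs A: pose=(7,-1,W) → sL=80/109, sR=16/13, mL=80/109, mR=-2784/1417
obs B: pose=(-5,3,W) → sL=80/53, sR=16/5, mL=80/53, mR=-1248/265
sensor matrix S = [[80/109, 16/13], [80/53, 16/5]]; det S = 36864/75101
solve [mL_A; mL_B] = S·[w00; w01] and [mR_A; mR_B] = S·[w10; w11]:
  w00 = 1, w01 = 0, w10 = -1, w11 = -1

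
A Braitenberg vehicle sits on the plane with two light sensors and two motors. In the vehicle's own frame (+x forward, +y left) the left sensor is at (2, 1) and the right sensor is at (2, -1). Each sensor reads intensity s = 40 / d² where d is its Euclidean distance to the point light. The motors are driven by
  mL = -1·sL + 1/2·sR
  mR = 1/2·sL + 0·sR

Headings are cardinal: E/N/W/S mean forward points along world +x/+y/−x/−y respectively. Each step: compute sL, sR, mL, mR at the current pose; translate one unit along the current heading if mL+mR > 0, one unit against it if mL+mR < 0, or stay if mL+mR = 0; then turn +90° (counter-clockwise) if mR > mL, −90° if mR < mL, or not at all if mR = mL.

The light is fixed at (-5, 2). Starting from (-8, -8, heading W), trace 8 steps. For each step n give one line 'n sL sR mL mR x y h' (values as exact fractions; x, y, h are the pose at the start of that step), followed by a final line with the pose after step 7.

n=0: pose=(-8,-8,W); sL=20/73, sR=20/53; mL=-330/3869, mR=10/73; mL+mR=200/3869 → advance +1; mR−mL=860/3869 → turn +1·90°
n=1: pose=(-9,-8,S); sL=40/153, sR=40/169; mL=-3700/25857, mR=20/153; mL+mR=-320/25857 → advance -1; mR−mL=2360/8619 → turn +1·90°
n=2: pose=(-9,-7,E); sL=10/17, sR=5/13; mL=-175/442, mR=5/17; mL+mR=-45/442 → advance -1; mR−mL=305/442 → turn +1·90°
n=3: pose=(-10,-7,N); sL=8/17, sR=8/13; mL=-36/221, mR=4/17; mL+mR=16/221 → advance +1; mR−mL=88/221 → turn +1·90°
n=4: pose=(-10,-6,W); sL=4/13, sR=20/49; mL=-66/637, mR=2/13; mL+mR=32/637 → advance +1; mR−mL=164/637 → turn +1·90°
n=5: pose=(-11,-6,S); sL=8/25, sR=40/149; mL=-692/3725, mR=4/25; mL+mR=-96/3725 → advance -1; mR−mL=1288/3725 → turn +1·90°
n=6: pose=(-11,-5,E); sL=10/13, sR=1/2; mL=-27/52, mR=5/13; mL+mR=-7/52 → advance -1; mR−mL=47/52 → turn +1·90°
n=7: pose=(-12,-5,N); sL=40/89, sR=40/61; mL=-660/5429, mR=20/89; mL+mR=560/5429 → advance +1; mR−mL=1880/5429 → turn +1·90°

0 20/73 20/53 -330/3869 10/73 -8 -8 W
1 40/153 40/169 -3700/25857 20/153 -9 -8 S
2 10/17 5/13 -175/442 5/17 -9 -7 E
3 8/17 8/13 -36/221 4/17 -10 -7 N
4 4/13 20/49 -66/637 2/13 -10 -6 W
5 8/25 40/149 -692/3725 4/25 -11 -6 S
6 10/13 1/2 -27/52 5/13 -11 -5 E
7 40/89 40/61 -660/5429 20/89 -12 -5 N
final -12 -4 W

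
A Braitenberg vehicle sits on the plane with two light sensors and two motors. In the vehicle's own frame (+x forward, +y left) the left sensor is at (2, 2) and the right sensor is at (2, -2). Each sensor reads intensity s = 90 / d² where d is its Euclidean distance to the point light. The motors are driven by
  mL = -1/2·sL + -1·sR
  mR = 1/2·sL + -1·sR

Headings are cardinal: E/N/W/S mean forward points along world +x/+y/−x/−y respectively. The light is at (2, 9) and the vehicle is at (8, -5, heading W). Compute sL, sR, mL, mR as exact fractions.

45/136 9/16 -99/136 -27/68

left sensor world pos  = (6, -7); dL² = 272
right sensor world pos = (6, -3); dR² = 160
sL = 90/272 = 45/136
sR = 90/160 = 9/16
mL = -1/2·sL + -1·sR = -99/136
mR = 1/2·sL + -1·sR = -27/68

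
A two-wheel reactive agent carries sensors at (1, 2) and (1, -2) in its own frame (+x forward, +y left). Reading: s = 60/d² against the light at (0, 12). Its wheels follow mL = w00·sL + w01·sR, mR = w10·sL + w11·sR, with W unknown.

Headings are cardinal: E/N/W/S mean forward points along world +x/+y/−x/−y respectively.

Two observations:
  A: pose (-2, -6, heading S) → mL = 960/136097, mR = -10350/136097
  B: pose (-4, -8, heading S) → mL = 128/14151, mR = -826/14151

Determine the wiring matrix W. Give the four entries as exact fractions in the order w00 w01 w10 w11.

1 -1 1/2 -1

obs A: pose=(-2,-6,S) → sL=60/361, sR=60/377, mL=960/136097, mR=-10350/136097
obs B: pose=(-4,-8,S) → sL=12/89, sR=20/159, mL=128/14151, mR=-826/14151
sensor matrix S = [[60/361, 60/377], [12/89, 20/159]]; det S = -354560/641969549
solve [mL_A; mL_B] = S·[w00; w01] and [mR_A; mR_B] = S·[w10; w11]:
  w00 = 1, w01 = -1, w10 = 1/2, w11 = -1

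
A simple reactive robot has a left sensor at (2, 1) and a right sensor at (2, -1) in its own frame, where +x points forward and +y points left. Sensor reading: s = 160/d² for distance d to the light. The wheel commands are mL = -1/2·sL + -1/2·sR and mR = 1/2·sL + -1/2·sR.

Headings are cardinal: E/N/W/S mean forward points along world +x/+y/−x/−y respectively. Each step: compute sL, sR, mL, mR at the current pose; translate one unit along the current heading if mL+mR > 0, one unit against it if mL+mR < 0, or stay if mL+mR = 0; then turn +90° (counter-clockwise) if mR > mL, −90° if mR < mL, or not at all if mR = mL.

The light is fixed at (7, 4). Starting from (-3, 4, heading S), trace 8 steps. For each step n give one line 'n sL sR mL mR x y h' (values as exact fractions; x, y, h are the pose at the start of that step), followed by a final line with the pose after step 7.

n=0: pose=(-3,4,S); sL=32/17, sR=32/25; mL=-672/425, mR=128/425; mL+mR=-32/25 → advance -1; mR−mL=32/17 → turn +1·90°
n=1: pose=(-3,5,E); sL=40/17, sR=5/2; mL=-165/68, mR=-5/68; mL+mR=-5/2 → advance -1; mR−mL=40/17 → turn +1·90°
n=2: pose=(-4,5,N); sL=160/153, sR=160/109; mL=-20960/16677, mR=-3520/16677; mL+mR=-160/109 → advance -1; mR−mL=160/153 → turn +1·90°
n=3: pose=(-4,4,W); sL=16/17, sR=16/17; mL=-16/17, mR=0; mL+mR=-16/17 → advance -1; mR−mL=16/17 → turn +1·90°
n=4: pose=(-3,4,S); sL=32/17, sR=32/25; mL=-672/425, mR=128/425; mL+mR=-32/25 → advance -1; mR−mL=32/17 → turn +1·90°
n=5: pose=(-3,5,E); sL=40/17, sR=5/2; mL=-165/68, mR=-5/68; mL+mR=-5/2 → advance -1; mR−mL=40/17 → turn +1·90°
n=6: pose=(-4,5,N); sL=160/153, sR=160/109; mL=-20960/16677, mR=-3520/16677; mL+mR=-160/109 → advance -1; mR−mL=160/153 → turn +1·90°
n=7: pose=(-4,4,W); sL=16/17, sR=16/17; mL=-16/17, mR=0; mL+mR=-16/17 → advance -1; mR−mL=16/17 → turn +1·90°

0 32/17 32/25 -672/425 128/425 -3 4 S
1 40/17 5/2 -165/68 -5/68 -3 5 E
2 160/153 160/109 -20960/16677 -3520/16677 -4 5 N
3 16/17 16/17 -16/17 0 -4 4 W
4 32/17 32/25 -672/425 128/425 -3 4 S
5 40/17 5/2 -165/68 -5/68 -3 5 E
6 160/153 160/109 -20960/16677 -3520/16677 -4 5 N
7 16/17 16/17 -16/17 0 -4 4 W
final -3 4 S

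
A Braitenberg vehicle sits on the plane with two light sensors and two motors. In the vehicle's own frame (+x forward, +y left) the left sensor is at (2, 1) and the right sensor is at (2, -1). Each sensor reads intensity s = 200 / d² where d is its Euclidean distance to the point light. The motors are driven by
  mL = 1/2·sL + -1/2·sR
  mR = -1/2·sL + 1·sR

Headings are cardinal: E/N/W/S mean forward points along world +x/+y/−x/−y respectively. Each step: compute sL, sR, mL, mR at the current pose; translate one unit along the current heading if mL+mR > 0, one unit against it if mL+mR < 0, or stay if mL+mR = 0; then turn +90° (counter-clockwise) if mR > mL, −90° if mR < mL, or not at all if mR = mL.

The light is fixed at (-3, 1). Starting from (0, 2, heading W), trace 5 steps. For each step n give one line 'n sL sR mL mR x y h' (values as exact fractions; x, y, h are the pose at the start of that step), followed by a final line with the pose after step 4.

n=0: pose=(0,2,W); sL=200, sR=40; mL=80, mR=-60; mL+mR=20 → advance +1; mR−mL=-140 → turn -1·90°
n=1: pose=(-1,2,N); sL=20, sR=100/9; mL=40/9, mR=10/9; mL+mR=50/9 → advance +1; mR−mL=-10/3 → turn -1·90°
n=2: pose=(-1,3,E); sL=8, sR=200/17; mL=-32/17, mR=132/17; mL+mR=100/17 → advance +1; mR−mL=164/17 → turn +1·90°
n=3: pose=(0,3,N); sL=10, sR=25/4; mL=15/8, mR=5/4; mL+mR=25/8 → advance +1; mR−mL=-5/8 → turn -1·90°
n=4: pose=(0,4,E); sL=200/41, sR=200/29; mL=-1200/1189, mR=5300/1189; mL+mR=100/29 → advance +1; mR−mL=6500/1189 → turn +1·90°

0 200 40 80 -60 0 2 W
1 20 100/9 40/9 10/9 -1 2 N
2 8 200/17 -32/17 132/17 -1 3 E
3 10 25/4 15/8 5/4 0 3 N
4 200/41 200/29 -1200/1189 5300/1189 0 4 E
final 1 4 N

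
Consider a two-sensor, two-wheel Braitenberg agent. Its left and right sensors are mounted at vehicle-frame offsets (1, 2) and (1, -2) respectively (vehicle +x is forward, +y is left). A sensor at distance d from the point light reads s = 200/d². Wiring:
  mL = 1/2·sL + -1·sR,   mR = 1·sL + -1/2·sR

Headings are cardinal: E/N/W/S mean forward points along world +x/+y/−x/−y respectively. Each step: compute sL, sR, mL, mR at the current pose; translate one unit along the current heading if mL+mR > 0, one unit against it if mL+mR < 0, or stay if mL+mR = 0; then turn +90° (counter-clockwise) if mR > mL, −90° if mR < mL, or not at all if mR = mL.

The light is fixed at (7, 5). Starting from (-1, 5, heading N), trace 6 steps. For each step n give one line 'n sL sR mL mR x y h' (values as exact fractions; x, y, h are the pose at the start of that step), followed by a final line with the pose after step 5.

n=0: pose=(-1,5,N); sL=200/101, sR=200/37; mL=-16500/3737, mR=-2700/3737; mL+mR=-19200/3737 → advance -1; mR−mL=13800/3737 → turn +1·90°
n=1: pose=(-1,4,W); sL=20/9, sR=100/41; mL=-490/369, mR=370/369; mL+mR=-40/123 → advance -1; mR−mL=860/369 → turn +1·90°
n=2: pose=(0,4,S); sL=200/29, sR=40/17; mL=540/493, mR=2820/493; mL+mR=3360/493 → advance +1; mR−mL=2280/493 → turn +1·90°
n=3: pose=(0,3,E); sL=50/9, sR=50/13; mL=-125/117, mR=425/117; mL+mR=100/39 → advance +1; mR−mL=550/117 → turn +1·90°
n=4: pose=(1,3,N); sL=40/13, sR=200/17; mL=-2260/221, mR=-620/221; mL+mR=-2880/221 → advance -1; mR−mL=1640/221 → turn +1·90°
n=5: pose=(1,2,W); sL=100/37, sR=4; mL=-98/37, mR=26/37; mL+mR=-72/37 → advance -1; mR−mL=124/37 → turn +1·90°

0 200/101 200/37 -16500/3737 -2700/3737 -1 5 N
1 20/9 100/41 -490/369 370/369 -1 4 W
2 200/29 40/17 540/493 2820/493 0 4 S
3 50/9 50/13 -125/117 425/117 0 3 E
4 40/13 200/17 -2260/221 -620/221 1 3 N
5 100/37 4 -98/37 26/37 1 2 W
final 2 2 S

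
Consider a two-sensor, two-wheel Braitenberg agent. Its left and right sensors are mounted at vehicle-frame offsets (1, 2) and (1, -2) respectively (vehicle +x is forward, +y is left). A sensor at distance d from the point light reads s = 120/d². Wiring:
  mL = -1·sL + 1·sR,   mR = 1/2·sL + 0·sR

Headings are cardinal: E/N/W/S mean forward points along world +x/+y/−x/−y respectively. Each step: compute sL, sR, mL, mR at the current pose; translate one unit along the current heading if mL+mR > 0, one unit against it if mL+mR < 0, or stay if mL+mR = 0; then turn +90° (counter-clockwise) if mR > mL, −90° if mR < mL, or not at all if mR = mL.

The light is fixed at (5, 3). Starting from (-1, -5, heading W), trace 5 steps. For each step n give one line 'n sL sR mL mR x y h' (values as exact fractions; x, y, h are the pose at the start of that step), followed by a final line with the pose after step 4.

0 120/149 24/17 1536/2533 60/149 -1 -5 W
1 12/13 60/37 336/481 6/13 -2 -5 N
2 120/61 40/39 -2240/2379 60/61 -2 -4 E
3 6/5 30/13 72/65 3/5 -1 -4 N
4 120/41 120/89 -5760/3649 60/41 -1 -3 E
final -2 -3 N

n=0: pose=(-1,-5,W); sL=120/149, sR=24/17; mL=1536/2533, mR=60/149; mL+mR=2556/2533 → advance +1; mR−mL=-516/2533 → turn -1·90°
n=1: pose=(-2,-5,N); sL=12/13, sR=60/37; mL=336/481, mR=6/13; mL+mR=558/481 → advance +1; mR−mL=-114/481 → turn -1·90°
n=2: pose=(-2,-4,E); sL=120/61, sR=40/39; mL=-2240/2379, mR=60/61; mL+mR=100/2379 → advance +1; mR−mL=4580/2379 → turn +1·90°
n=3: pose=(-1,-4,N); sL=6/5, sR=30/13; mL=72/65, mR=3/5; mL+mR=111/65 → advance +1; mR−mL=-33/65 → turn -1·90°
n=4: pose=(-1,-3,E); sL=120/41, sR=120/89; mL=-5760/3649, mR=60/41; mL+mR=-420/3649 → advance -1; mR−mL=11100/3649 → turn +1·90°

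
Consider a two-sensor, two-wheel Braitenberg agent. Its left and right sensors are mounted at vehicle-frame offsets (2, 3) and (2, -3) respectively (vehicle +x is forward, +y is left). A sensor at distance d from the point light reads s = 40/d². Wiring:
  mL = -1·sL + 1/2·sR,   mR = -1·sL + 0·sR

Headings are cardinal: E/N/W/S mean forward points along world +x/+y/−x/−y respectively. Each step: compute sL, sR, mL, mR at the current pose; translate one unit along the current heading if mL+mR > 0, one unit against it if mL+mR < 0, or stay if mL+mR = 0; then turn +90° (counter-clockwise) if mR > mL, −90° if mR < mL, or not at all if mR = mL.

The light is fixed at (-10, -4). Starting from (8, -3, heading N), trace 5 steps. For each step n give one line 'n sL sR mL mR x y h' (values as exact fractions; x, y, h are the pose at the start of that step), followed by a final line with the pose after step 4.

0 20/117 4/45 -74/585 -20/117 8 -3 N
1 40/409 40/409 -20/409 -40/409 8 -4 E
2 10/101 1/5 1/1010 -10/101 7 -4 S
3 40/229 40/241 -5060/55189 -40/229 7 -3 W
4 20/117 4/45 -74/585 -20/117 8 -3 N
final 8 -4 E

n=0: pose=(8,-3,N); sL=20/117, sR=4/45; mL=-74/585, mR=-20/117; mL+mR=-58/195 → advance -1; mR−mL=-2/45 → turn -1·90°
n=1: pose=(8,-4,E); sL=40/409, sR=40/409; mL=-20/409, mR=-40/409; mL+mR=-60/409 → advance -1; mR−mL=-20/409 → turn -1·90°
n=2: pose=(7,-4,S); sL=10/101, sR=1/5; mL=1/1010, mR=-10/101; mL+mR=-99/1010 → advance -1; mR−mL=-1/10 → turn -1·90°
n=3: pose=(7,-3,W); sL=40/229, sR=40/241; mL=-5060/55189, mR=-40/229; mL+mR=-14700/55189 → advance -1; mR−mL=-20/241 → turn -1·90°
n=4: pose=(8,-3,N); sL=20/117, sR=4/45; mL=-74/585, mR=-20/117; mL+mR=-58/195 → advance -1; mR−mL=-2/45 → turn -1·90°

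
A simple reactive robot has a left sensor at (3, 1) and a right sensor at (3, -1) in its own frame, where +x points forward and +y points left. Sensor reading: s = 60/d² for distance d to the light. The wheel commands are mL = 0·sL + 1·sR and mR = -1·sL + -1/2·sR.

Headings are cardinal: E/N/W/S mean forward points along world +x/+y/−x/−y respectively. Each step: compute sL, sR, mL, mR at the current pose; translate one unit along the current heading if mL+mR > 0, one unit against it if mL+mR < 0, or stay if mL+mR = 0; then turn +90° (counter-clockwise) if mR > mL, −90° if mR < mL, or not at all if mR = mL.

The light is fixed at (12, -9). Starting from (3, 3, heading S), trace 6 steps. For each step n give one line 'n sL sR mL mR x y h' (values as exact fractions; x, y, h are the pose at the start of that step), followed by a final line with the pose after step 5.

0 12/29 60/181 60/181 -3042/5249 3 3 S
1 5/24 3/17 3/17 -121/408 3 4 W
2 60/337 12/61 12/61 -5682/20557 4 4 N
3 30/97 30/73 30/73 -3645/7081 4 3 E
4 12/29 60/181 60/181 -3042/5249 3 3 S
5 5/24 3/17 3/17 -121/408 3 4 W
final 4 4 N

n=0: pose=(3,3,S); sL=12/29, sR=60/181; mL=60/181, mR=-3042/5249; mL+mR=-1302/5249 → advance -1; mR−mL=-4782/5249 → turn -1·90°
n=1: pose=(3,4,W); sL=5/24, sR=3/17; mL=3/17, mR=-121/408; mL+mR=-49/408 → advance -1; mR−mL=-193/408 → turn -1·90°
n=2: pose=(4,4,N); sL=60/337, sR=12/61; mL=12/61, mR=-5682/20557; mL+mR=-1638/20557 → advance -1; mR−mL=-9726/20557 → turn -1·90°
n=3: pose=(4,3,E); sL=30/97, sR=30/73; mL=30/73, mR=-3645/7081; mL+mR=-735/7081 → advance -1; mR−mL=-6555/7081 → turn -1·90°
n=4: pose=(3,3,S); sL=12/29, sR=60/181; mL=60/181, mR=-3042/5249; mL+mR=-1302/5249 → advance -1; mR−mL=-4782/5249 → turn -1·90°
n=5: pose=(3,4,W); sL=5/24, sR=3/17; mL=3/17, mR=-121/408; mL+mR=-49/408 → advance -1; mR−mL=-193/408 → turn -1·90°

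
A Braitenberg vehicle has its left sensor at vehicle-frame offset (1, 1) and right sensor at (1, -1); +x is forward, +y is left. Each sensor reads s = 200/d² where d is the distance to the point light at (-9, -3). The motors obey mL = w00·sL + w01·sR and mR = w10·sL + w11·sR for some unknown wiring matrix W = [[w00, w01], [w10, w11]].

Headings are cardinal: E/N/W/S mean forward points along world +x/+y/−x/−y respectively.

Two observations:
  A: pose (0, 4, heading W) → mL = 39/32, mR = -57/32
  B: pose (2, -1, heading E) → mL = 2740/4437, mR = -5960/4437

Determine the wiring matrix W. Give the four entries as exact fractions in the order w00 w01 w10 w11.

obs A: pose=(0,4,W) → sL=2, sR=25/16, mL=39/32, mR=-57/32
obs B: pose=(2,-1,E) → sL=200/153, sR=40/29, mL=2740/4437, mR=-5960/4437
sensor matrix S = [[2, 25/16], [200/153, 40/29]]; det S = 6355/8874
solve [mL_A; mL_B] = S·[w00; w01] and [mR_A; mR_B] = S·[w10; w11]:
  w00 = 1, w01 = -1/2, w10 = -1/2, w11 = -1/2

1 -1/2 -1/2 -1/2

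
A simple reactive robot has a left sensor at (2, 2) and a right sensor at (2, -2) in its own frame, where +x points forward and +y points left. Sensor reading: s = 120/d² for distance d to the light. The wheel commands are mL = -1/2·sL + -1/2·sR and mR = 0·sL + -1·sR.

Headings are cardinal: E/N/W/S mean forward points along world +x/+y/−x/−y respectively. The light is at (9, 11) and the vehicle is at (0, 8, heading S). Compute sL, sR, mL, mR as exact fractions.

left sensor world pos  = (2, 6); dL² = 74
right sensor world pos = (-2, 6); dR² = 146
sL = 120/74 = 60/37
sR = 120/146 = 60/73
mL = -1/2·sL + -1/2·sR = -3300/2701
mR = 0·sL + -1·sR = -60/73

60/37 60/73 -3300/2701 -60/73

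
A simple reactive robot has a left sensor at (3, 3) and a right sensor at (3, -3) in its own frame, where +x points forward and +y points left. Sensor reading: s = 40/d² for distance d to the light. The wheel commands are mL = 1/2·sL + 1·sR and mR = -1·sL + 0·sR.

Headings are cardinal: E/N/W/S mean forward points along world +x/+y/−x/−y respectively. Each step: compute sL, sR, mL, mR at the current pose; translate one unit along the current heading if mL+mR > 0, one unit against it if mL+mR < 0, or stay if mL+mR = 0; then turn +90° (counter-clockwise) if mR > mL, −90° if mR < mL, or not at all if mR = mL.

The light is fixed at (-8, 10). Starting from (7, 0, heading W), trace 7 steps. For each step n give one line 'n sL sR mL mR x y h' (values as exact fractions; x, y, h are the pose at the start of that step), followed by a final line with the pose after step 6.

n=0: pose=(7,0,W); sL=40/313, sR=40/193; mL=16380/60409, mR=-40/313; mL+mR=8660/60409 → advance +1; mR−mL=-24100/60409 → turn -1·90°
n=1: pose=(6,0,N); sL=4/17, sR=20/169; mL=678/2873, mR=-4/17; mL+mR=2/2873 → advance +1; mR−mL=-1354/2873 → turn -1·90°
n=2: pose=(6,1,E); sL=8/65, sR=40/433; mL=4332/28145, mR=-8/65; mL+mR=868/28145 → advance +1; mR−mL=-7796/28145 → turn -1·90°
n=3: pose=(7,1,S); sL=10/117, sR=5/36; mL=85/468, mR=-10/117; mL+mR=5/52 → advance +1; mR−mL=-125/468 → turn -1·90°
n=4: pose=(7,0,W); sL=40/313, sR=40/193; mL=16380/60409, mR=-40/313; mL+mR=8660/60409 → advance +1; mR−mL=-24100/60409 → turn -1·90°
n=5: pose=(6,0,N); sL=4/17, sR=20/169; mL=678/2873, mR=-4/17; mL+mR=2/2873 → advance +1; mR−mL=-1354/2873 → turn -1·90°
n=6: pose=(6,1,E); sL=8/65, sR=40/433; mL=4332/28145, mR=-8/65; mL+mR=868/28145 → advance +1; mR−mL=-7796/28145 → turn -1·90°

0 40/313 40/193 16380/60409 -40/313 7 0 W
1 4/17 20/169 678/2873 -4/17 6 0 N
2 8/65 40/433 4332/28145 -8/65 6 1 E
3 10/117 5/36 85/468 -10/117 7 1 S
4 40/313 40/193 16380/60409 -40/313 7 0 W
5 4/17 20/169 678/2873 -4/17 6 0 N
6 8/65 40/433 4332/28145 -8/65 6 1 E
final 7 1 S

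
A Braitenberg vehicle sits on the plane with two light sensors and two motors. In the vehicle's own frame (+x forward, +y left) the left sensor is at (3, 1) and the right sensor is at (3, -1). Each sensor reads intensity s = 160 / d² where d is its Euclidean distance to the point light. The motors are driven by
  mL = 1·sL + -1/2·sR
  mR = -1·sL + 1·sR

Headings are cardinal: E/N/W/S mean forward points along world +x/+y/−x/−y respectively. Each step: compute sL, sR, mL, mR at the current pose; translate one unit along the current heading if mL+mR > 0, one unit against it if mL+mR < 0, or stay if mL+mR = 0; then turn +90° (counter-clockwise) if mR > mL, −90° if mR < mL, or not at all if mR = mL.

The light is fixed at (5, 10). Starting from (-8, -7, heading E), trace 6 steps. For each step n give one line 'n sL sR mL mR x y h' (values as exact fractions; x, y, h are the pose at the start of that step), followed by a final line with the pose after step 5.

n=0: pose=(-8,-7,E); sL=40/89, sR=20/53; mL=1230/4717, mR=-340/4717; mL+mR=10/53 → advance +1; mR−mL=-1570/4717 → turn -1·90°
n=1: pose=(-7,-7,S); sL=160/521, sR=160/569; mL=49360/296449, mR=-7680/296449; mL+mR=80/569 → advance +1; mR−mL=-57040/296449 → turn -1·90°
n=2: pose=(-7,-8,W); sL=80/293, sR=80/257; mL=8840/75301, mR=2880/75301; mL+mR=40/257 → advance +1; mR−mL=-5960/75301 → turn -1·90°
n=3: pose=(-8,-8,N); sL=160/421, sR=160/369; mL=25360/155349, mR=8320/155349; mL+mR=80/369 → advance +1; mR−mL=-5680/51783 → turn -1·90°
n=4: pose=(-8,-7,E); sL=40/89, sR=20/53; mL=1230/4717, mR=-340/4717; mL+mR=10/53 → advance +1; mR−mL=-1570/4717 → turn -1·90°
n=5: pose=(-7,-7,S); sL=160/521, sR=160/569; mL=49360/296449, mR=-7680/296449; mL+mR=80/569 → advance +1; mR−mL=-57040/296449 → turn -1·90°

0 40/89 20/53 1230/4717 -340/4717 -8 -7 E
1 160/521 160/569 49360/296449 -7680/296449 -7 -7 S
2 80/293 80/257 8840/75301 2880/75301 -7 -8 W
3 160/421 160/369 25360/155349 8320/155349 -8 -8 N
4 40/89 20/53 1230/4717 -340/4717 -8 -7 E
5 160/521 160/569 49360/296449 -7680/296449 -7 -7 S
final -7 -8 W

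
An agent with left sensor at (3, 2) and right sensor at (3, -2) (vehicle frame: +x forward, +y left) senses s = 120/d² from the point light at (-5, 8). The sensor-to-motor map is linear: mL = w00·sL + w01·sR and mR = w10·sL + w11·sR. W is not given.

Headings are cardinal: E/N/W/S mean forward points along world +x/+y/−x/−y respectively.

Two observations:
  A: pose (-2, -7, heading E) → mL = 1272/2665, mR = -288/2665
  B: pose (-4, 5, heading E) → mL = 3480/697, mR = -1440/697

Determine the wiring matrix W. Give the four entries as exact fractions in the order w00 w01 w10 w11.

obs A: pose=(-2,-7,E) → sL=24/41, sR=24/65, mL=1272/2665, mR=-288/2665
obs B: pose=(-4,5,E) → sL=120/17, sR=120/41, mL=3480/697, mR=-1440/697
sensor matrix S = [[24/41, 24/65], [120/17, 120/41]]; det S = -331776/371501
solve [mL_A; mL_B] = S·[w00; w01] and [mR_A; mR_B] = S·[w10; w11]:
  w00 = 1/2, w01 = 1/2, w10 = -1/2, w11 = 1/2

1/2 1/2 -1/2 1/2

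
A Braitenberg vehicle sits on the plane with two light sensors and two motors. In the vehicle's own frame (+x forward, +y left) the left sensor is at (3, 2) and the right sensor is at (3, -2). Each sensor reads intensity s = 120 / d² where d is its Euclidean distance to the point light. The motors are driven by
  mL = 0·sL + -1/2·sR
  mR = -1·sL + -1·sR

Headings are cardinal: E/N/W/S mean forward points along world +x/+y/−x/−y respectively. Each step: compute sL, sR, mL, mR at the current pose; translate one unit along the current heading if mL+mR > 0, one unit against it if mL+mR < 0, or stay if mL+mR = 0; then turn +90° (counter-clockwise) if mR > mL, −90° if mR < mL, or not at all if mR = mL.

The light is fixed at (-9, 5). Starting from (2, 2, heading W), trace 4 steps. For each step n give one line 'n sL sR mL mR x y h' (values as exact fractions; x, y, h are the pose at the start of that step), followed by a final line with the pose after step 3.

n=0: pose=(2,2,W); sL=120/89, sR=24/13; mL=-12/13, mR=-3696/1157; mL+mR=-4764/1157 → advance -1; mR−mL=-2628/1157 → turn -1·90°
n=1: pose=(3,2,N); sL=6/5, sR=30/49; mL=-15/49, mR=-444/245; mL+mR=-519/245 → advance -1; mR−mL=-369/245 → turn -1·90°
n=2: pose=(3,1,E); sL=120/229, sR=40/87; mL=-20/87, mR=-19600/19923; mL+mR=-8060/6641 → advance -1; mR−mL=-15020/19923 → turn -1·90°
n=3: pose=(2,1,S); sL=60/109, sR=12/13; mL=-6/13, mR=-2088/1417; mL+mR=-2742/1417 → advance -1; mR−mL=-1434/1417 → turn -1·90°

0 120/89 24/13 -12/13 -3696/1157 2 2 W
1 6/5 30/49 -15/49 -444/245 3 2 N
2 120/229 40/87 -20/87 -19600/19923 3 1 E
3 60/109 12/13 -6/13 -2088/1417 2 1 S
final 2 2 W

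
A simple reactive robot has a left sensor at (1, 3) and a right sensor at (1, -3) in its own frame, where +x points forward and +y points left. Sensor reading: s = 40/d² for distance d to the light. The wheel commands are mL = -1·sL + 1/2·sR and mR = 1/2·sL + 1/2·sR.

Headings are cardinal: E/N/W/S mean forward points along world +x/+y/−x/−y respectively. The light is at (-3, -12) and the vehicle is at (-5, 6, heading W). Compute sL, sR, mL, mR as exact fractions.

20/117 4/45 -74/585 76/585

left sensor world pos  = (-6, 3); dL² = 234
right sensor world pos = (-6, 9); dR² = 450
sL = 40/234 = 20/117
sR = 40/450 = 4/45
mL = -1·sL + 1/2·sR = -74/585
mR = 1/2·sL + 1/2·sR = 76/585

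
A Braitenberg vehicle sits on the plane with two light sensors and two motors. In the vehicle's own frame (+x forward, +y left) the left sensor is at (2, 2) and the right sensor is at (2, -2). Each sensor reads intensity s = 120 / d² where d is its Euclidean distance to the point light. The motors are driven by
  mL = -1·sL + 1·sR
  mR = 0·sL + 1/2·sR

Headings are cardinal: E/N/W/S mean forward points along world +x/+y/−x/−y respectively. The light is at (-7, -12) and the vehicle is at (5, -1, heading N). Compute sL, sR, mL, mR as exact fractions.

left sensor world pos  = (3, 1); dL² = 269
right sensor world pos = (7, 1); dR² = 365
sL = 120/269 = 120/269
sR = 120/365 = 24/73
mL = -1·sL + 1·sR = -2304/19637
mR = 0·sL + 1/2·sR = 12/73

120/269 24/73 -2304/19637 12/73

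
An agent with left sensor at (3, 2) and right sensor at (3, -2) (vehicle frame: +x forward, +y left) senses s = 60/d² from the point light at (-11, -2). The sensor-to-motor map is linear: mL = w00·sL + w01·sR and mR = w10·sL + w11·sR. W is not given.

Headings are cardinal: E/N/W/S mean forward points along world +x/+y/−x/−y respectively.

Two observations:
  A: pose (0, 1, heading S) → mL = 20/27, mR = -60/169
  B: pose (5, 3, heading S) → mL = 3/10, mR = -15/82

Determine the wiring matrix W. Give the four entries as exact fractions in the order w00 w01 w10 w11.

0 1 -1 0

obs A: pose=(0,1,S) → sL=60/169, sR=20/27, mL=20/27, mR=-60/169
obs B: pose=(5,3,S) → sL=15/82, sR=3/10, mL=3/10, mR=-15/82
sensor matrix S = [[60/169, 20/27], [15/82, 3/10]]; det S = -1808/62361
solve [mL_A; mL_B] = S·[w00; w01] and [mR_A; mR_B] = S·[w10; w11]:
  w00 = 0, w01 = 1, w10 = -1, w11 = 0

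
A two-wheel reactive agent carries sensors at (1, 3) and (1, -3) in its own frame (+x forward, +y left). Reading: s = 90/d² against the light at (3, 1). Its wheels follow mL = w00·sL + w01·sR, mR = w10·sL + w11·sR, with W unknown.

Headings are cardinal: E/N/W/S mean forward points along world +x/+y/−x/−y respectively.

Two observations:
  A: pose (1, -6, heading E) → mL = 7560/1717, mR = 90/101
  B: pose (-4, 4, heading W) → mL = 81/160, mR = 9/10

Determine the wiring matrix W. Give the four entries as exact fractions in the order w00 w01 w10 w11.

1 -1 0 1

obs A: pose=(1,-6,E) → sL=90/17, sR=90/101, mL=7560/1717, mR=90/101
obs B: pose=(-4,4,W) → sL=45/32, sR=9/10, mL=81/160, mR=9/10
sensor matrix S = [[90/17, 90/101], [45/32, 9/10]]; det S = 96471/27472
solve [mL_A; mL_B] = S·[w00; w01] and [mR_A; mR_B] = S·[w10; w11]:
  w00 = 1, w01 = -1, w10 = 0, w11 = 1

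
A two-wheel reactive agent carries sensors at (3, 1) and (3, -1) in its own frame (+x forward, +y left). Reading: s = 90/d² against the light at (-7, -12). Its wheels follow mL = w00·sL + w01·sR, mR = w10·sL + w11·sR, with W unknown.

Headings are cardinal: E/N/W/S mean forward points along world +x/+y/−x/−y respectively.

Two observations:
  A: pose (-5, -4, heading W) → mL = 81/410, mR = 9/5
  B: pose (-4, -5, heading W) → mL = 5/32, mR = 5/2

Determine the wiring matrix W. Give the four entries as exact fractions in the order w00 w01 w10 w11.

-1/2 1 1 0

obs A: pose=(-5,-4,W) → sL=9/5, sR=45/41, mL=81/410, mR=9/5
obs B: pose=(-4,-5,W) → sL=5/2, sR=45/32, mL=5/32, mR=5/2
sensor matrix S = [[9/5, 45/41], [5/2, 45/32]]; det S = -279/1312
solve [mL_A; mL_B] = S·[w00; w01] and [mR_A; mR_B] = S·[w10; w11]:
  w00 = -1/2, w01 = 1, w10 = 1, w11 = 0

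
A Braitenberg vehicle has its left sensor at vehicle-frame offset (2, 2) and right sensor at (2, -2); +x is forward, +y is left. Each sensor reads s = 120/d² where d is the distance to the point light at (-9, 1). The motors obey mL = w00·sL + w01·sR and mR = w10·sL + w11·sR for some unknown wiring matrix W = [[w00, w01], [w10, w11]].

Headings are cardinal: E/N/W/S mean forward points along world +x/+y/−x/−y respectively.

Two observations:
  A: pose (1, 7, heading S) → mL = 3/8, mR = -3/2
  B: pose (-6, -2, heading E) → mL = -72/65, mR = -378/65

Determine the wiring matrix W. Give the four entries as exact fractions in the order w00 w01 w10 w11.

-1/2 1/2 -1 -1/2

obs A: pose=(1,7,S) → sL=3/4, sR=3/2, mL=3/8, mR=-3/2
obs B: pose=(-6,-2,E) → sL=60/13, sR=12/5, mL=-72/65, mR=-378/65
sensor matrix S = [[3/4, 3/2], [60/13, 12/5]]; det S = -333/65
solve [mL_A; mL_B] = S·[w00; w01] and [mR_A; mR_B] = S·[w10; w11]:
  w00 = -1/2, w01 = 1/2, w10 = -1, w11 = -1/2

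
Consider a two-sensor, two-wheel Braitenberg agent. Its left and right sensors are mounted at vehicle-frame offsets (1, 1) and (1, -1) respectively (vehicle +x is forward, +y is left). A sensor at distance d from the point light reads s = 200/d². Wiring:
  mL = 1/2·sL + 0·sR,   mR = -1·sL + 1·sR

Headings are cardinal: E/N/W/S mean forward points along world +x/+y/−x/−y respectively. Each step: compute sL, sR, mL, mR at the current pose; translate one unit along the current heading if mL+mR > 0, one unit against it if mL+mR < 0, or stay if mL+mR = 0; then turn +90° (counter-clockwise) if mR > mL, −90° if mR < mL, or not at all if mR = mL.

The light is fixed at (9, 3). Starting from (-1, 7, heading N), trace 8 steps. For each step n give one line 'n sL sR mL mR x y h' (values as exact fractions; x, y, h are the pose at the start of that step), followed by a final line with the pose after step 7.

0 100/73 100/53 50/73 2000/3869 -1 7 N
1 200/117 200/97 100/117 4000/11349 -1 8 E
2 5/2 50/29 5/4 -45/58 0 8 S
3 200/109 8/5 100/109 -128/545 0 7 W
4 100/73 100/53 50/73 2000/3869 -1 7 N
5 200/117 200/97 100/117 4000/11349 -1 8 E
6 5/2 50/29 5/4 -45/58 0 8 S
7 200/109 8/5 100/109 -128/545 0 7 W
final -1 7 N

n=0: pose=(-1,7,N); sL=100/73, sR=100/53; mL=50/73, mR=2000/3869; mL+mR=4650/3869 → advance +1; mR−mL=-650/3869 → turn -1·90°
n=1: pose=(-1,8,E); sL=200/117, sR=200/97; mL=100/117, mR=4000/11349; mL+mR=13700/11349 → advance +1; mR−mL=-1900/3783 → turn -1·90°
n=2: pose=(0,8,S); sL=5/2, sR=50/29; mL=5/4, mR=-45/58; mL+mR=55/116 → advance +1; mR−mL=-235/116 → turn -1·90°
n=3: pose=(0,7,W); sL=200/109, sR=8/5; mL=100/109, mR=-128/545; mL+mR=372/545 → advance +1; mR−mL=-628/545 → turn -1·90°
n=4: pose=(-1,7,N); sL=100/73, sR=100/53; mL=50/73, mR=2000/3869; mL+mR=4650/3869 → advance +1; mR−mL=-650/3869 → turn -1·90°
n=5: pose=(-1,8,E); sL=200/117, sR=200/97; mL=100/117, mR=4000/11349; mL+mR=13700/11349 → advance +1; mR−mL=-1900/3783 → turn -1·90°
n=6: pose=(0,8,S); sL=5/2, sR=50/29; mL=5/4, mR=-45/58; mL+mR=55/116 → advance +1; mR−mL=-235/116 → turn -1·90°
n=7: pose=(0,7,W); sL=200/109, sR=8/5; mL=100/109, mR=-128/545; mL+mR=372/545 → advance +1; mR−mL=-628/545 → turn -1·90°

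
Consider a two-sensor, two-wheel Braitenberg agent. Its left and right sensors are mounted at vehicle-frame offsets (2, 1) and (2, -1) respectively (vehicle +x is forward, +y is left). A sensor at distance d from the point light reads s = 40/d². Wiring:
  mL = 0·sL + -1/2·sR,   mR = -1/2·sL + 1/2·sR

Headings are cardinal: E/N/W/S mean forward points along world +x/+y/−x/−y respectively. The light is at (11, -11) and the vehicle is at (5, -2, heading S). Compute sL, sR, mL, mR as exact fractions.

left sensor world pos  = (6, -4); dL² = 74
right sensor world pos = (4, -4); dR² = 98
sL = 40/74 = 20/37
sR = 40/98 = 20/49
mL = 0·sL + -1/2·sR = -10/49
mR = -1/2·sL + 1/2·sR = -120/1813

20/37 20/49 -10/49 -120/1813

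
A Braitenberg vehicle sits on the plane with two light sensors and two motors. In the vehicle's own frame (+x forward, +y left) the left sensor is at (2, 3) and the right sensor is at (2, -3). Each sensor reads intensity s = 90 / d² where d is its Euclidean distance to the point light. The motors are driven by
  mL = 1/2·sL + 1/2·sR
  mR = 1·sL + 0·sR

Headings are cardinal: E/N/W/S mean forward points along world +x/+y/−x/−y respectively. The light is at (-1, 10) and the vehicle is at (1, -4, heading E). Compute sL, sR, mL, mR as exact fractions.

90/137 18/61 3978/8357 90/137

left sensor world pos  = (3, -1); dL² = 137
right sensor world pos = (3, -7); dR² = 305
sL = 90/137 = 90/137
sR = 90/305 = 18/61
mL = 1/2·sL + 1/2·sR = 3978/8357
mR = 1·sL + 0·sR = 90/137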